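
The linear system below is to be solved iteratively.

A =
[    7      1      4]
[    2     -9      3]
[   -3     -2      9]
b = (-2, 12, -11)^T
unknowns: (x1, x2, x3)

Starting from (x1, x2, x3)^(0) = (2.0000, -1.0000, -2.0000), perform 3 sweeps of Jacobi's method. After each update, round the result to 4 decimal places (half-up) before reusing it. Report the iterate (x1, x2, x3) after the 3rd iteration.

Iteration 1:
  x1 = (-2 - (1)·-1.0000 - (4)·-2.0000) / (7) = 1.0000
  x2 = (12 - (2)·2.0000 - (3)·-2.0000) / (-9) = -1.5556
  x3 = (-11 - (-3)·2.0000 - (-2)·-1.0000) / (9) = -0.7778
Iteration 2:
  x1 = (-2 - (1)·-1.5556 - (4)·-0.7778) / (7) = 0.3810
  x2 = (12 - (2)·1.0000 - (3)·-0.7778) / (-9) = -1.3704
  x3 = (-11 - (-3)·1.0000 - (-2)·-1.5556) / (9) = -1.2346
Iteration 3:
  x1 = (-2 - (1)·-1.3704 - (4)·-1.2346) / (7) = 0.6155
  x2 = (12 - (2)·0.3810 - (3)·-1.2346) / (-9) = -1.6602
  x3 = (-11 - (-3)·0.3810 - (-2)·-1.3704) / (9) = -1.3998

(0.6155, -1.6602, -1.3998)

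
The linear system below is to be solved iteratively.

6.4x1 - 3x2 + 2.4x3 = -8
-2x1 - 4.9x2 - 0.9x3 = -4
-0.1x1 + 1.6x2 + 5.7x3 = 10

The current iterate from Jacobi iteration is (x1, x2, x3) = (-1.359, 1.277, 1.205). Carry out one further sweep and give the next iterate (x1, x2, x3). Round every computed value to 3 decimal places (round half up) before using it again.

(-1.103, 1.150, 1.372)

One sweep:
  x1 = (-8 - (-3)·1.277 - (2.4)·1.205) / (6.4) = -1.103
  x2 = (-4 - (-2)·-1.359 - (-0.9)·1.205) / (-4.9) = 1.150
  x3 = (10 - (-0.1)·-1.359 - (1.6)·1.277) / (5.7) = 1.372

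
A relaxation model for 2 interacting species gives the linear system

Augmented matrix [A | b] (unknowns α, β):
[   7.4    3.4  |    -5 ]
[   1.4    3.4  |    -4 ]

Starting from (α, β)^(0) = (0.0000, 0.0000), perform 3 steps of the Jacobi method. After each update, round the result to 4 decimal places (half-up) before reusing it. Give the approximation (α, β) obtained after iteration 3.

(-0.2630, -1.1208)

Iteration 1:
  α = (-5 - (3.4)·0.0000) / (7.4) = -0.6757
  β = (-4 - (1.4)·0.0000) / (3.4) = -1.1765
Iteration 2:
  α = (-5 - (3.4)·-1.1765) / (7.4) = -0.1351
  β = (-4 - (1.4)·-0.6757) / (3.4) = -0.8982
Iteration 3:
  α = (-5 - (3.4)·-0.8982) / (7.4) = -0.2630
  β = (-4 - (1.4)·-0.1351) / (3.4) = -1.1208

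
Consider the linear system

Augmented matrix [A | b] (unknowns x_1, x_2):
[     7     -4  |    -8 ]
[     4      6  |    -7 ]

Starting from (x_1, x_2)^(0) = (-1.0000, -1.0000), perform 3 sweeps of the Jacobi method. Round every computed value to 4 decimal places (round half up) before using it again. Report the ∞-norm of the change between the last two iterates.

Iteration 1:
  x_1 = (-8 - (-4)·-1.0000) / (7) = -1.7143
  x_2 = (-7 - (4)·-1.0000) / (6) = -0.5000
Iteration 2:
  x_1 = (-8 - (-4)·-0.5000) / (7) = -1.4286
  x_2 = (-7 - (4)·-1.7143) / (6) = -0.0238
Iteration 3:
  x_1 = (-8 - (-4)·-0.0238) / (7) = -1.1565
  x_2 = (-7 - (4)·-1.4286) / (6) = -0.2143
Change: (0.2721, -0.1905) → max |·| = 0.2721

0.2721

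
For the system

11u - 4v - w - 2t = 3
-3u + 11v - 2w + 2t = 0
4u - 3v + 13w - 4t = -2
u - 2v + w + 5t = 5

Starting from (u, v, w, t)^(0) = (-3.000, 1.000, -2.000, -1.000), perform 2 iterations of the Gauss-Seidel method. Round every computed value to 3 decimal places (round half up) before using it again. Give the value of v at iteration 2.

-0.188

Iteration 1:
  u = (3 - (-4)·1.000 - (-1)·-2.000 - (-2)·-1.000) / (11) = 0.273
  v = (0 - (-3)·0.273 - (-2)·-2.000 - (2)·-1.000) / (11) = -0.107
  w = (-2 - (4)·0.273 - (-3)·-0.107 - (-4)·-1.000) / (13) = -0.570
  t = (5 - (1)·0.273 - (-2)·-0.107 - (1)·-0.570) / (5) = 1.017
Iteration 2:
  u = (3 - (-4)·-0.107 - (-1)·-0.570 - (-2)·1.017) / (11) = 0.367
  v = (0 - (-3)·0.367 - (-2)·-0.570 - (2)·1.017) / (11) = -0.188
  w = (-2 - (4)·0.367 - (-3)·-0.188 - (-4)·1.017) / (13) = 0.003
  t = (5 - (1)·0.367 - (-2)·-0.188 - (1)·0.003) / (5) = 0.851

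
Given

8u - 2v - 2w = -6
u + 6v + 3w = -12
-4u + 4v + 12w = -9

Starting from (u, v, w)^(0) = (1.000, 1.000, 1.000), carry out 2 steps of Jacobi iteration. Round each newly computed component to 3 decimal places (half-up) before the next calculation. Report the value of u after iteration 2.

-1.604

Iteration 1:
  u = (-6 - (-2)·1.000 - (-2)·1.000) / (8) = -0.250
  v = (-12 - (1)·1.000 - (3)·1.000) / (6) = -2.667
  w = (-9 - (-4)·1.000 - (4)·1.000) / (12) = -0.750
Iteration 2:
  u = (-6 - (-2)·-2.667 - (-2)·-0.750) / (8) = -1.604
  v = (-12 - (1)·-0.250 - (3)·-0.750) / (6) = -1.583
  w = (-9 - (-4)·-0.250 - (4)·-2.667) / (12) = 0.056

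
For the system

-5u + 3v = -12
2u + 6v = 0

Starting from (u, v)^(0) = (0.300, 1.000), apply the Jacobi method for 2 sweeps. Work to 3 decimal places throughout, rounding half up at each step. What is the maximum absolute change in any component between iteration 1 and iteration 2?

0.900

Iteration 1:
  u = (-12 - (3)·1.000) / (-5) = 3.000
  v = (0 - (2)·0.300) / (6) = -0.100
Iteration 2:
  u = (-12 - (3)·-0.100) / (-5) = 2.340
  v = (0 - (2)·3.000) / (6) = -1.000
Change: (-0.660, -0.900) → max |·| = 0.900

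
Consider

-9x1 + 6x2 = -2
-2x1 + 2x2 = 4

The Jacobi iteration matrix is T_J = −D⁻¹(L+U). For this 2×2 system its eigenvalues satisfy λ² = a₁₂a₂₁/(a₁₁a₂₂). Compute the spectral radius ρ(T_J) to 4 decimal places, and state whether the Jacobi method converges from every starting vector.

0.8165

a₁₂a₂₁/(a₁₁a₂₂) = (6)·(-2) / ((-9)·(2)) = 0.666667
ρ = √|0.666667| = √0.666667 = 0.8165
ρ < 1, so Jacobi converges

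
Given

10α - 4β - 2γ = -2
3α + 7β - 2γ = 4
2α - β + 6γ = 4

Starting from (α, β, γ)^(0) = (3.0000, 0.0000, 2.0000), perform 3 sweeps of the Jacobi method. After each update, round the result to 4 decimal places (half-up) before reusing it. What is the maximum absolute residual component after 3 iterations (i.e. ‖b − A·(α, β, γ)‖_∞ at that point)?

Iteration 1:
  α = (-2 - (-4)·0.0000 - (-2)·2.0000) / (10) = 0.2000
  β = (4 - (3)·3.0000 - (-2)·2.0000) / (7) = -0.1429
  γ = (4 - (2)·3.0000 - (-1)·0.0000) / (6) = -0.3333
Iteration 2:
  α = (-2 - (-4)·-0.1429 - (-2)·-0.3333) / (10) = -0.3238
  β = (4 - (3)·0.2000 - (-2)·-0.3333) / (7) = 0.3905
  γ = (4 - (2)·0.2000 - (-1)·-0.1429) / (6) = 0.5762
Iteration 3:
  α = (-2 - (-4)·0.3905 - (-2)·0.5762) / (10) = 0.0714
  β = (4 - (3)·-0.3238 - (-2)·0.5762) / (7) = 0.8748
  γ = (4 - (2)·-0.3238 - (-1)·0.3905) / (6) = 0.8397
Residual b − A·x = (2.4646, -0.6584, -0.3062); ∞-norm = 2.4646

2.4646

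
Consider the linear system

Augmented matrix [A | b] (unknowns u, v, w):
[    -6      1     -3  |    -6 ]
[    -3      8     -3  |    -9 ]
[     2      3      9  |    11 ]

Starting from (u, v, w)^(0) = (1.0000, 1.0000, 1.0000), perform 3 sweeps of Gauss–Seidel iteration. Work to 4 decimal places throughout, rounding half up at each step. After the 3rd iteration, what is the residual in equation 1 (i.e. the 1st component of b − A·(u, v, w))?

0.0076

Iteration 1:
  u = (-6 - (1)·1.0000 - (-3)·1.0000) / (-6) = 0.6667
  v = (-9 - (-3)·0.6667 - (-3)·1.0000) / (8) = -0.5000
  w = (11 - (2)·0.6667 - (3)·-0.5000) / (9) = 1.2407
Iteration 2:
  u = (-6 - (1)·-0.5000 - (-3)·1.2407) / (-6) = 0.2963
  v = (-9 - (-3)·0.2963 - (-3)·1.2407) / (8) = -0.5486
  w = (11 - (2)·0.2963 - (3)·-0.5486) / (9) = 1.3392
Iteration 3:
  u = (-6 - (1)·-0.5486 - (-3)·1.3392) / (-6) = 0.2390
  v = (-9 - (-3)·0.2390 - (-3)·1.3392) / (8) = -0.5332
  w = (11 - (2)·0.2390 - (3)·-0.5332) / (9) = 1.3468
Residual b − A·x = (0.0076, 0.0230, 0.0004)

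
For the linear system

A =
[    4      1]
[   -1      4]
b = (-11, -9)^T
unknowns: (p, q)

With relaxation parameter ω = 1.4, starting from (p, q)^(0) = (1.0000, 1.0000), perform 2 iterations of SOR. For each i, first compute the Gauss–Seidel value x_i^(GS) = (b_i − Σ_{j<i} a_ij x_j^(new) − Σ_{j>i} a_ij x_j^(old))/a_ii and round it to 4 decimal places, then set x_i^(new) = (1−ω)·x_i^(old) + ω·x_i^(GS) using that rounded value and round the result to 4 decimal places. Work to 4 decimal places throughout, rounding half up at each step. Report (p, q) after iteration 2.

Iteration 1:
  p: GS value = (-11 - (1)·1.0000) / (4) = -3.0000;  p ← (1−ω)·1.0000 + ω·-3.0000 = -4.6000
  q: GS value = (-9 - (-1)·-4.6000) / (4) = -3.4000;  q ← (1−ω)·1.0000 + ω·-3.4000 = -5.1600
Iteration 2:
  p: GS value = (-11 - (1)·-5.1600) / (4) = -1.4600;  p ← (1−ω)·-4.6000 + ω·-1.4600 = -0.2040
  q: GS value = (-9 - (-1)·-0.2040) / (4) = -2.3010;  q ← (1−ω)·-5.1600 + ω·-2.3010 = -1.1574

(-0.2040, -1.1574)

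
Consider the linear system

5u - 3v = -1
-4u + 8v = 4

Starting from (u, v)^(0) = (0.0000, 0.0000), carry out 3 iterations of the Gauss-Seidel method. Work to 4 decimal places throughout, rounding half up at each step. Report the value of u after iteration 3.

Iteration 1:
  u = (-1 - (-3)·0.0000) / (5) = -0.2000
  v = (4 - (-4)·-0.2000) / (8) = 0.4000
Iteration 2:
  u = (-1 - (-3)·0.4000) / (5) = 0.0400
  v = (4 - (-4)·0.0400) / (8) = 0.5200
Iteration 3:
  u = (-1 - (-3)·0.5200) / (5) = 0.1120
  v = (4 - (-4)·0.1120) / (8) = 0.5560

0.1120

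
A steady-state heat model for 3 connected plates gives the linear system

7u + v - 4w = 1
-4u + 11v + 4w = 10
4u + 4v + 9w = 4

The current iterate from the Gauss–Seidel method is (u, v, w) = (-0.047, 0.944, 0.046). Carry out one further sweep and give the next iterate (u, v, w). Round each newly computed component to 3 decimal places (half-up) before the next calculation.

(0.034, 0.905, 0.027)

One sweep:
  u = (1 - (1)·0.944 - (-4)·0.046) / (7) = 0.034
  v = (10 - (-4)·0.034 - (4)·0.046) / (11) = 0.905
  w = (4 - (4)·0.034 - (4)·0.905) / (9) = 0.027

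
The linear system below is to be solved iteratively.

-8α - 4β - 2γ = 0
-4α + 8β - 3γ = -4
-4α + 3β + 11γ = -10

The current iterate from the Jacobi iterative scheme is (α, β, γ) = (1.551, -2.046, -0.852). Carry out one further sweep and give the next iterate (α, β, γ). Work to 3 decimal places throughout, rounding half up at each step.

One sweep:
  α = (0 - (-4)·-2.046 - (-2)·-0.852) / (-8) = 1.236
  β = (-4 - (-4)·1.551 - (-3)·-0.852) / (8) = -0.044
  γ = (-10 - (-4)·1.551 - (3)·-2.046) / (11) = 0.213

(1.236, -0.044, 0.213)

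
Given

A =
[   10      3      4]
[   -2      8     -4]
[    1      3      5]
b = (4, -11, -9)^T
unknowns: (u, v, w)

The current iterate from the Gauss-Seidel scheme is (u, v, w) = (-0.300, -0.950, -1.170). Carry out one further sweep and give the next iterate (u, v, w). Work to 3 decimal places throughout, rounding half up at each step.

One sweep:
  u = (4 - (3)·-0.950 - (4)·-1.170) / (10) = 1.153
  v = (-11 - (-2)·1.153 - (-4)·-1.170) / (8) = -1.672
  w = (-9 - (1)·1.153 - (3)·-1.672) / (5) = -1.027

(1.153, -1.672, -1.027)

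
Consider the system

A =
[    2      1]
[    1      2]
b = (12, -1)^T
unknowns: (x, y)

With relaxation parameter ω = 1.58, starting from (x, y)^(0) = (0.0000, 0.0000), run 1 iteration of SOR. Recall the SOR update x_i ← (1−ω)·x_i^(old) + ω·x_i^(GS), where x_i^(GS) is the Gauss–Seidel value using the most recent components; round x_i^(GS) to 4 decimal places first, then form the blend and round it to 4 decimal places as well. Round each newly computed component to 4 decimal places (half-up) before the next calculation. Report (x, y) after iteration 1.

Iteration 1:
  x: GS value = (12 - (1)·0.0000) / (2) = 6.0000;  x ← (1−ω)·0.0000 + ω·6.0000 = 9.4800
  y: GS value = (-1 - (1)·9.4800) / (2) = -5.2400;  y ← (1−ω)·0.0000 + ω·-5.2400 = -8.2792

(9.4800, -8.2792)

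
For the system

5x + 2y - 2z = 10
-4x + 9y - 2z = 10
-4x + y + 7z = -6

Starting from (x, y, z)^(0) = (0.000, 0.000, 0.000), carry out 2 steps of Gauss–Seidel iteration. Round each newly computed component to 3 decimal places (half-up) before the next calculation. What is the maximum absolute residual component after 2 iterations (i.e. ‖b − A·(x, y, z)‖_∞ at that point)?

0.808

Iteration 1:
  x = (10 - (2)·0.000 - (-2)·0.000) / (5) = 2.000
  y = (10 - (-4)·2.000 - (-2)·0.000) / (9) = 2.000
  z = (-6 - (-4)·2.000 - (1)·2.000) / (7) = 0.000
Iteration 2:
  x = (10 - (2)·2.000 - (-2)·0.000) / (5) = 1.200
  y = (10 - (-4)·1.200 - (-2)·0.000) / (9) = 1.644
  z = (-6 - (-4)·1.200 - (1)·1.644) / (7) = -0.406
Residual b − A·x = (-0.100, -0.808, -0.002); ∞-norm = 0.808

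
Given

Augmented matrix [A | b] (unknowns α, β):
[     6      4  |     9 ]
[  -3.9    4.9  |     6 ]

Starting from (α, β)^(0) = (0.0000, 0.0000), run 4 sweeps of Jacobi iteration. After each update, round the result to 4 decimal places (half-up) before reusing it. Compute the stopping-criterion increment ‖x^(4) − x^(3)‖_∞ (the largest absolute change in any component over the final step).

Iteration 1:
  α = (9 - (4)·0.0000) / (6) = 1.5000
  β = (6 - (-3.9)·0.0000) / (4.9) = 1.2245
Iteration 2:
  α = (9 - (4)·1.2245) / (6) = 0.6837
  β = (6 - (-3.9)·1.5000) / (4.9) = 2.4184
Iteration 3:
  α = (9 - (4)·2.4184) / (6) = -0.1123
  β = (6 - (-3.9)·0.6837) / (4.9) = 1.7687
Iteration 4:
  α = (9 - (4)·1.7687) / (6) = 0.3209
  β = (6 - (-3.9)·-0.1123) / (4.9) = 1.1351
Change: (0.4332, -0.6336) → max |·| = 0.6336

0.6336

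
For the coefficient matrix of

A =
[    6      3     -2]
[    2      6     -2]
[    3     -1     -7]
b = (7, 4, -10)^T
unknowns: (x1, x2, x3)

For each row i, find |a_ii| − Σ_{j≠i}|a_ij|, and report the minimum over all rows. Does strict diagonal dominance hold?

1

row 1: |6| − (3+2) = 1
row 2: |6| − (2+2) = 2
row 3: |-7| − (3+1) = 3
minimum over rows = 1 → strictly diagonally dominant (convergence guaranteed)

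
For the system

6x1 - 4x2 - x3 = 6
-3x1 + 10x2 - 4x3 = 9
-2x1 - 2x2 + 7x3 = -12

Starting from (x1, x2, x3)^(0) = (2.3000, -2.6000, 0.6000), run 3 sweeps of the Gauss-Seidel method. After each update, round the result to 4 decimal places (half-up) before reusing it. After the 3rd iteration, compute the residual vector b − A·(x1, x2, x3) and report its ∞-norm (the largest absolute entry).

0.6583

Iteration 1:
  x1 = (6 - (-4)·-2.6000 - (-1)·0.6000) / (6) = -0.6333
  x2 = (9 - (-3)·-0.6333 - (-4)·0.6000) / (10) = 0.9500
  x3 = (-12 - (-2)·-0.6333 - (-2)·0.9500) / (7) = -1.6238
Iteration 2:
  x1 = (6 - (-4)·0.9500 - (-1)·-1.6238) / (6) = 1.3627
  x2 = (9 - (-3)·1.3627 - (-4)·-1.6238) / (10) = 0.6593
  x3 = (-12 - (-2)·1.3627 - (-2)·0.6593) / (7) = -1.1366
Iteration 3:
  x1 = (6 - (-4)·0.6593 - (-1)·-1.1366) / (6) = 1.2501
  x2 = (9 - (-3)·1.2501 - (-4)·-1.1366) / (10) = 0.8204
  x3 = (-12 - (-2)·1.2501 - (-2)·0.8204) / (7) = -1.1227
Residual b − A·x = (0.6583, 0.0555, -0.0001); ∞-norm = 0.6583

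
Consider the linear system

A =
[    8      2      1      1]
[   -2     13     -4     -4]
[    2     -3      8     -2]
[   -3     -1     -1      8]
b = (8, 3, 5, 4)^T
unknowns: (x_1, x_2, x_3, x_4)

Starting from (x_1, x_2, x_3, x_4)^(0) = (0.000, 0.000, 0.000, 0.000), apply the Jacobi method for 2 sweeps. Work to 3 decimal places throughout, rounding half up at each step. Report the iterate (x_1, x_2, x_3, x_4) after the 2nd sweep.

(0.802, 0.731, 0.587, 0.982)

Iteration 1:
  x_1 = (8 - (2)·0.000 - (1)·0.000 - (1)·0.000) / (8) = 1.000
  x_2 = (3 - (-2)·0.000 - (-4)·0.000 - (-4)·0.000) / (13) = 0.231
  x_3 = (5 - (2)·0.000 - (-3)·0.000 - (-2)·0.000) / (8) = 0.625
  x_4 = (4 - (-3)·0.000 - (-1)·0.000 - (-1)·0.000) / (8) = 0.500
Iteration 2:
  x_1 = (8 - (2)·0.231 - (1)·0.625 - (1)·0.500) / (8) = 0.802
  x_2 = (3 - (-2)·1.000 - (-4)·0.625 - (-4)·0.500) / (13) = 0.731
  x_3 = (5 - (2)·1.000 - (-3)·0.231 - (-2)·0.500) / (8) = 0.587
  x_4 = (4 - (-3)·1.000 - (-1)·0.231 - (-1)·0.625) / (8) = 0.982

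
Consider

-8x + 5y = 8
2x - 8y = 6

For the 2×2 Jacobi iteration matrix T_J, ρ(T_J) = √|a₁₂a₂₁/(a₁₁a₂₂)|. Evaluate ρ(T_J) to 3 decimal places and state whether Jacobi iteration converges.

0.395

a₁₂a₂₁/(a₁₁a₂₂) = (5)·(2) / ((-8)·(-8)) = 0.156250
ρ = √|0.156250| = √0.156250 = 0.395
ρ < 1, so Jacobi converges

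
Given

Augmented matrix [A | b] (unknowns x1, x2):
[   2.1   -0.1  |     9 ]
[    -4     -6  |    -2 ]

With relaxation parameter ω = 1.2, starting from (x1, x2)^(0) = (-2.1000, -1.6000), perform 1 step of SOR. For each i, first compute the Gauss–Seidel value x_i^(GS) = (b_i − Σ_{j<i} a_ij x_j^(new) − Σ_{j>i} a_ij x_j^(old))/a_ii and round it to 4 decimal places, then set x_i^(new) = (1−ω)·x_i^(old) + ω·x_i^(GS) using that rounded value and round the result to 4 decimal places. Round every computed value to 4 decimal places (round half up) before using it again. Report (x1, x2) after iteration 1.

(5.4714, -3.6572)

Iteration 1:
  x1: GS value = (9 - (-0.1)·-1.6000) / (2.1) = 4.2095;  x1 ← (1−ω)·-2.1000 + ω·4.2095 = 5.4714
  x2: GS value = (-2 - (-4)·5.4714) / (-6) = -3.3143;  x2 ← (1−ω)·-1.6000 + ω·-3.3143 = -3.6572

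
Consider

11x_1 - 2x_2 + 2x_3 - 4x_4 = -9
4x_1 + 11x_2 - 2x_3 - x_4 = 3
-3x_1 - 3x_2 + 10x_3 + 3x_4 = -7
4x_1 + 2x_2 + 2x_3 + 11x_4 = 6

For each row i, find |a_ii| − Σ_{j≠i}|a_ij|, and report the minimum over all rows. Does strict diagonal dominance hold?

row 1: |11| − (2+2+4) = 3
row 2: |11| − (4+2+1) = 4
row 3: |10| − (3+3+3) = 1
row 4: |11| − (4+2+2) = 3
minimum over rows = 1 → strictly diagonally dominant (convergence guaranteed)

1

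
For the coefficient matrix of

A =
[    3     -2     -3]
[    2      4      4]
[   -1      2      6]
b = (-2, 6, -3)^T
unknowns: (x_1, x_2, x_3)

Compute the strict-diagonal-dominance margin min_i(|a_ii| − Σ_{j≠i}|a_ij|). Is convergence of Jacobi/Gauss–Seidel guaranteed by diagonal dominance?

row 1: |3| − (2+3) = -2
row 2: |4| − (2+4) = -2
row 3: |6| − (1+2) = 3
minimum over rows = -2 → not strictly diagonally dominant

-2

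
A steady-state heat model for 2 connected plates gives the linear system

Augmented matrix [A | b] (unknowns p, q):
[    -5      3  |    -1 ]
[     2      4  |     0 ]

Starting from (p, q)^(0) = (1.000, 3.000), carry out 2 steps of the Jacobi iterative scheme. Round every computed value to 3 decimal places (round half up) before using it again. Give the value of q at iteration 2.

-1.000

Iteration 1:
  p = (-1 - (3)·3.000) / (-5) = 2.000
  q = (0 - (2)·1.000) / (4) = -0.500
Iteration 2:
  p = (-1 - (3)·-0.500) / (-5) = -0.100
  q = (0 - (2)·2.000) / (4) = -1.000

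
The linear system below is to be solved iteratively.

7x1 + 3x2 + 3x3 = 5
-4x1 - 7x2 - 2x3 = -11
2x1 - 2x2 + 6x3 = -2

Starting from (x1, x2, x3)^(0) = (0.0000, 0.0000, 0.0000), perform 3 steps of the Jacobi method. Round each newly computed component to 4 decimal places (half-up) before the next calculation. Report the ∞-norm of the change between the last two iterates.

0.2216

Iteration 1:
  x1 = (5 - (3)·0.0000 - (3)·0.0000) / (7) = 0.7143
  x2 = (-11 - (-4)·0.0000 - (-2)·0.0000) / (-7) = 1.5714
  x3 = (-2 - (2)·0.0000 - (-2)·0.0000) / (6) = -0.3333
Iteration 2:
  x1 = (5 - (3)·1.5714 - (3)·-0.3333) / (7) = 0.1837
  x2 = (-11 - (-4)·0.7143 - (-2)·-0.3333) / (-7) = 1.2585
  x3 = (-2 - (2)·0.7143 - (-2)·1.5714) / (6) = -0.0476
Iteration 3:
  x1 = (5 - (3)·1.2585 - (3)·-0.0476) / (7) = 0.1953
  x2 = (-11 - (-4)·0.1837 - (-2)·-0.0476) / (-7) = 1.4801
  x3 = (-2 - (2)·0.1837 - (-2)·1.2585) / (6) = 0.0249
Change: (0.0116, 0.2216, 0.0725) → max |·| = 0.2216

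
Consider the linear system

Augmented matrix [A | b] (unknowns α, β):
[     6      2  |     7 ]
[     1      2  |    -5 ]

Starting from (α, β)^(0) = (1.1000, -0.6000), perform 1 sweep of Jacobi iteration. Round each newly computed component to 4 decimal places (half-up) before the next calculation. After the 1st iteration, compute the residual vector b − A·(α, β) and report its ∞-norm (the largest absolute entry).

4.8998

Iteration 1:
  α = (7 - (2)·-0.6000) / (6) = 1.3667
  β = (-5 - (1)·1.1000) / (2) = -3.0500
Residual b − A·x = (4.8998, -0.2667); ∞-norm = 4.8998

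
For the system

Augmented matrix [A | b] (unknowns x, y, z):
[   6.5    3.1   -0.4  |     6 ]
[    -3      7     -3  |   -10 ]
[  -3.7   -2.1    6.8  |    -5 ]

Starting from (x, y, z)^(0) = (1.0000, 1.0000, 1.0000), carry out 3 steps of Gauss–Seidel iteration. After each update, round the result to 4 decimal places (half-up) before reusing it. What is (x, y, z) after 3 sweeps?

Iteration 1:
  x = (6 - (3.1)·1.0000 - (-0.4)·1.0000) / (6.5) = 0.5077
  y = (-10 - (-3)·0.5077 - (-3)·1.0000) / (7) = -0.7824
  z = (-5 - (-3.7)·0.5077 - (-2.1)·-0.7824) / (6.8) = -0.7007
Iteration 2:
  x = (6 - (3.1)·-0.7824 - (-0.4)·-0.7007) / (6.5) = 1.2531
  y = (-10 - (-3)·1.2531 - (-3)·-0.7007) / (7) = -1.1918
  z = (-5 - (-3.7)·1.2531 - (-2.1)·-1.1918) / (6.8) = -0.4215
Iteration 3:
  x = (6 - (3.1)·-1.1918 - (-0.4)·-0.4215) / (6.5) = 1.4655
  y = (-10 - (-3)·1.4655 - (-3)·-0.4215) / (7) = -0.9811
  z = (-5 - (-3.7)·1.4655 - (-2.1)·-0.9811) / (6.8) = -0.2409

(1.4655, -0.9811, -0.2409)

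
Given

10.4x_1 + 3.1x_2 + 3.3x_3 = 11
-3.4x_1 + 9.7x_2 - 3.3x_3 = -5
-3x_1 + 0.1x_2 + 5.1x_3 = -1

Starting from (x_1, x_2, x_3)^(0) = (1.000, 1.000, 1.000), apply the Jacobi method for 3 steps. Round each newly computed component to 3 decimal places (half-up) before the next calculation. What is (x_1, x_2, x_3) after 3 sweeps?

(1.108, -0.184, 0.330)

Iteration 1:
  x_1 = (11 - (3.1)·1.000 - (3.3)·1.000) / (10.4) = 0.442
  x_2 = (-5 - (-3.4)·1.000 - (-3.3)·1.000) / (9.7) = 0.175
  x_3 = (-1 - (-3)·1.000 - (0.1)·1.000) / (5.1) = 0.373
Iteration 2:
  x_1 = (11 - (3.1)·0.175 - (3.3)·0.373) / (10.4) = 0.887
  x_2 = (-5 - (-3.4)·0.442 - (-3.3)·0.373) / (9.7) = -0.234
  x_3 = (-1 - (-3)·0.442 - (0.1)·0.175) / (5.1) = 0.060
Iteration 3:
  x_1 = (11 - (3.1)·-0.234 - (3.3)·0.060) / (10.4) = 1.108
  x_2 = (-5 - (-3.4)·0.887 - (-3.3)·0.060) / (9.7) = -0.184
  x_3 = (-1 - (-3)·0.887 - (0.1)·-0.234) / (5.1) = 0.330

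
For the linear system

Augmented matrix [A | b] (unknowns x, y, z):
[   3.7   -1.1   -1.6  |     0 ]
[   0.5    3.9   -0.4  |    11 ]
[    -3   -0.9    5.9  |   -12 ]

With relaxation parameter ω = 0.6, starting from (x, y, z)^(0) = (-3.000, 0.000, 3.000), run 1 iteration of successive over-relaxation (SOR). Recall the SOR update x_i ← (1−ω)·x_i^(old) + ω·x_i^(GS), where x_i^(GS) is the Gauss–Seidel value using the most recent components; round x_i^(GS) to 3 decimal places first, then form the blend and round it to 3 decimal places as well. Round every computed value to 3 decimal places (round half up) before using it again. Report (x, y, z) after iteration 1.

(-0.422, 1.909, 0.026)

Iteration 1:
  x: GS value = (0 - (-1.1)·0.000 - (-1.6)·3.000) / (3.7) = 1.297;  x ← (1−ω)·-3.000 + ω·1.297 = -0.422
  y: GS value = (11 - (0.5)·-0.422 - (-0.4)·3.000) / (3.9) = 3.182;  y ← (1−ω)·0.000 + ω·3.182 = 1.909
  z: GS value = (-12 - (-3)·-0.422 - (-0.9)·1.909) / (5.9) = -1.957;  z ← (1−ω)·3.000 + ω·-1.957 = 0.026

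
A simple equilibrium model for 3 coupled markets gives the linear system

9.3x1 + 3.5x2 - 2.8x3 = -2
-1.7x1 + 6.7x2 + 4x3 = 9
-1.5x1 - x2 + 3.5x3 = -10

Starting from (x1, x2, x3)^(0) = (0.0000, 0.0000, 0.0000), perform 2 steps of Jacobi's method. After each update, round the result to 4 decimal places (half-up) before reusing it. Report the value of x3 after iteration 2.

-2.5655

Iteration 1:
  x1 = (-2 - (3.5)·0.0000 - (-2.8)·0.0000) / (9.3) = -0.2151
  x2 = (9 - (-1.7)·0.0000 - (4)·0.0000) / (6.7) = 1.3433
  x3 = (-10 - (-1.5)·0.0000 - (-1)·0.0000) / (3.5) = -2.8571
Iteration 2:
  x1 = (-2 - (3.5)·1.3433 - (-2.8)·-2.8571) / (9.3) = -1.5808
  x2 = (9 - (-1.7)·-0.2151 - (4)·-2.8571) / (6.7) = 2.9944
  x3 = (-10 - (-1.5)·-0.2151 - (-1)·1.3433) / (3.5) = -2.5655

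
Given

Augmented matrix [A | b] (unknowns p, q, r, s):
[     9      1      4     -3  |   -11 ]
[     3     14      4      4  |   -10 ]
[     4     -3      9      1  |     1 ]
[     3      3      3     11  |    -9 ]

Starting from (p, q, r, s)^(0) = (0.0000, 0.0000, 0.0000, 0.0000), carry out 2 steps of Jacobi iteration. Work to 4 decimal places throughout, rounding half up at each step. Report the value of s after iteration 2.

-0.3203

Iteration 1:
  p = (-11 - (1)·0.0000 - (4)·0.0000 - (-3)·0.0000) / (9) = -1.2222
  q = (-10 - (3)·0.0000 - (4)·0.0000 - (4)·0.0000) / (14) = -0.7143
  r = (1 - (4)·0.0000 - (-3)·0.0000 - (1)·0.0000) / (9) = 0.1111
  s = (-9 - (3)·0.0000 - (3)·0.0000 - (3)·0.0000) / (11) = -0.8182
Iteration 2:
  p = (-11 - (1)·-0.7143 - (4)·0.1111 - (-3)·-0.8182) / (9) = -1.4650
  q = (-10 - (3)·-1.2222 - (4)·0.1111 - (4)·-0.8182) / (14) = -0.2504
  r = (1 - (4)·-1.2222 - (-3)·-0.7143 - (1)·-0.8182) / (9) = 0.5071
  s = (-9 - (3)·-1.2222 - (3)·-0.7143 - (3)·0.1111) / (11) = -0.3203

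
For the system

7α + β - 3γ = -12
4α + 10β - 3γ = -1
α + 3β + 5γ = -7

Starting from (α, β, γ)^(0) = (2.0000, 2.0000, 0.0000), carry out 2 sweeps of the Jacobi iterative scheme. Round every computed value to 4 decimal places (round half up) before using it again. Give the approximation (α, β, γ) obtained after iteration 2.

(-2.8714, -0.2000, -0.4600)

Iteration 1:
  α = (-12 - (1)·2.0000 - (-3)·0.0000) / (7) = -2.0000
  β = (-1 - (4)·2.0000 - (-3)·0.0000) / (10) = -0.9000
  γ = (-7 - (1)·2.0000 - (3)·2.0000) / (5) = -3.0000
Iteration 2:
  α = (-12 - (1)·-0.9000 - (-3)·-3.0000) / (7) = -2.8714
  β = (-1 - (4)·-2.0000 - (-3)·-3.0000) / (10) = -0.2000
  γ = (-7 - (1)·-2.0000 - (3)·-0.9000) / (5) = -0.4600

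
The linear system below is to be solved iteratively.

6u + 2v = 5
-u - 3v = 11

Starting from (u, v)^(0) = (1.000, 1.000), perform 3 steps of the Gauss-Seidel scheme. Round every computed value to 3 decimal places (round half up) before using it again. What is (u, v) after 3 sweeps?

(2.290, -4.430)

Iteration 1:
  u = (5 - (2)·1.000) / (6) = 0.500
  v = (11 - (-1)·0.500) / (-3) = -3.833
Iteration 2:
  u = (5 - (2)·-3.833) / (6) = 2.111
  v = (11 - (-1)·2.111) / (-3) = -4.370
Iteration 3:
  u = (5 - (2)·-4.370) / (6) = 2.290
  v = (11 - (-1)·2.290) / (-3) = -4.430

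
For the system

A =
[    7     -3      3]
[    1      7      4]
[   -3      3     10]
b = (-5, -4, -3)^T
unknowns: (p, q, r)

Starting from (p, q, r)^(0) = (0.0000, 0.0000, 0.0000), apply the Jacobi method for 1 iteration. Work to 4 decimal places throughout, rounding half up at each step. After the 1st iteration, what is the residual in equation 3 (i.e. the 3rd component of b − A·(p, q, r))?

-0.4287

Iteration 1:
  p = (-5 - (-3)·0.0000 - (3)·0.0000) / (7) = -0.7143
  q = (-4 - (1)·0.0000 - (4)·0.0000) / (7) = -0.5714
  r = (-3 - (-3)·0.0000 - (3)·0.0000) / (10) = -0.3000
Residual b − A·x = (-0.8141, 1.9141, -0.4287)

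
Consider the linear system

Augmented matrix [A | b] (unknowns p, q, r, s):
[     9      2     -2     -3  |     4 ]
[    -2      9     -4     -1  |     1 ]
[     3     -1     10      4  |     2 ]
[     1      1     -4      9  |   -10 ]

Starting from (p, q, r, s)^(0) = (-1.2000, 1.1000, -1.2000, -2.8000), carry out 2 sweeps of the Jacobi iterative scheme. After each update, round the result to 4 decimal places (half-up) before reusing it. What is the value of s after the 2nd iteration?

Iteration 1:
  p = (4 - (2)·1.1000 - (-2)·-1.2000 - (-3)·-2.8000) / (9) = -1.0000
  q = (1 - (-2)·-1.2000 - (-4)·-1.2000 - (-1)·-2.8000) / (9) = -1.0000
  r = (2 - (3)·-1.2000 - (-1)·1.1000 - (4)·-2.8000) / (10) = 1.7900
  s = (-10 - (1)·-1.2000 - (1)·1.1000 - (-4)·-1.2000) / (9) = -1.6333
Iteration 2:
  p = (4 - (2)·-1.0000 - (-2)·1.7900 - (-3)·-1.6333) / (9) = 0.5200
  q = (1 - (-2)·-1.0000 - (-4)·1.7900 - (-1)·-1.6333) / (9) = 0.5030
  r = (2 - (3)·-1.0000 - (-1)·-1.0000 - (4)·-1.6333) / (10) = 1.0533
  s = (-10 - (1)·-1.0000 - (1)·-1.0000 - (-4)·1.7900) / (9) = -0.0933

-0.0933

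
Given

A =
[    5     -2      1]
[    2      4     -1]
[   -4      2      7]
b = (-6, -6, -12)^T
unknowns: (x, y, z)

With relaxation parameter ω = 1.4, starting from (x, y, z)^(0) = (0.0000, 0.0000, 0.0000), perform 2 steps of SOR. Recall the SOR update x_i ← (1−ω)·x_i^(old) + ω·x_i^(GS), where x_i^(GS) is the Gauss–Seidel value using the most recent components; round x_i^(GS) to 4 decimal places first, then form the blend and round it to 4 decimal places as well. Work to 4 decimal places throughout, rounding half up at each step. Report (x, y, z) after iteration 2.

(-0.5806, -2.5050, -0.5127)

Iteration 1:
  x: GS value = (-6 - (-2)·0.0000 - (1)·0.0000) / (5) = -1.2000;  x ← (1−ω)·0.0000 + ω·-1.2000 = -1.6800
  y: GS value = (-6 - (2)·-1.6800 - (-1)·0.0000) / (4) = -0.6600;  y ← (1−ω)·0.0000 + ω·-0.6600 = -0.9240
  z: GS value = (-12 - (-4)·-1.6800 - (2)·-0.9240) / (7) = -2.4103;  z ← (1−ω)·0.0000 + ω·-2.4103 = -3.3744
Iteration 2:
  x: GS value = (-6 - (-2)·-0.9240 - (1)·-3.3744) / (5) = -0.8947;  x ← (1−ω)·-1.6800 + ω·-0.8947 = -0.5806
  y: GS value = (-6 - (2)·-0.5806 - (-1)·-3.3744) / (4) = -2.0533;  y ← (1−ω)·-0.9240 + ω·-2.0533 = -2.5050
  z: GS value = (-12 - (-4)·-0.5806 - (2)·-2.5050) / (7) = -1.3303;  z ← (1−ω)·-3.3744 + ω·-1.3303 = -0.5127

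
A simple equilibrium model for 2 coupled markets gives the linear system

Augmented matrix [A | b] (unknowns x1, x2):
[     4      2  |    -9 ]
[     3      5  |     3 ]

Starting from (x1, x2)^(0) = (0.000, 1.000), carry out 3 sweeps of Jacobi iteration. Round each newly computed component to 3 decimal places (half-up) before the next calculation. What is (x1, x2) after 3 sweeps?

Iteration 1:
  x1 = (-9 - (2)·1.000) / (4) = -2.750
  x2 = (3 - (3)·0.000) / (5) = 0.600
Iteration 2:
  x1 = (-9 - (2)·0.600) / (4) = -2.550
  x2 = (3 - (3)·-2.750) / (5) = 2.250
Iteration 3:
  x1 = (-9 - (2)·2.250) / (4) = -3.375
  x2 = (3 - (3)·-2.550) / (5) = 2.130

(-3.375, 2.130)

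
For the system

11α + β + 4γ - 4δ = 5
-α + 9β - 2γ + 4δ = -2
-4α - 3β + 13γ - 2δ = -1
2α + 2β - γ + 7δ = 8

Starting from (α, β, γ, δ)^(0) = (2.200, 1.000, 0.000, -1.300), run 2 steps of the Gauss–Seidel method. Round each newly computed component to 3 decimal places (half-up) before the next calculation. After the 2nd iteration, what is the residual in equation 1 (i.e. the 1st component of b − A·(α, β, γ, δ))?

-0.546

Iteration 1:
  α = (5 - (1)·1.000 - (4)·0.000 - (-4)·-1.300) / (11) = -0.109
  β = (-2 - (-1)·-0.109 - (-2)·0.000 - (4)·-1.300) / (9) = 0.343
  γ = (-1 - (-4)·-0.109 - (-3)·0.343 - (-2)·-1.300) / (13) = -0.231
  δ = (8 - (2)·-0.109 - (2)·0.343 - (-1)·-0.231) / (7) = 1.043
Iteration 2:
  α = (5 - (1)·0.343 - (4)·-0.231 - (-4)·1.043) / (11) = 0.887
  β = (-2 - (-1)·0.887 - (-2)·-0.231 - (4)·1.043) / (9) = -0.639
  γ = (-1 - (-4)·0.887 - (-3)·-0.639 - (-2)·1.043) / (13) = 0.209
  δ = (8 - (2)·0.887 - (2)·-0.639 - (-1)·0.209) / (7) = 1.102
Residual b − A·x = (-0.546, 0.648, 0.118, -0.001)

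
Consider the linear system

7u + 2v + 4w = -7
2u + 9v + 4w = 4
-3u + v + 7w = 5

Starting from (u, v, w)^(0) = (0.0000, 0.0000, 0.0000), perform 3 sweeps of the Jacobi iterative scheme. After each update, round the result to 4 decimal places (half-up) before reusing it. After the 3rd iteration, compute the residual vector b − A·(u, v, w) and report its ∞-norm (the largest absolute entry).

Iteration 1:
  u = (-7 - (2)·0.0000 - (4)·0.0000) / (7) = -1.0000
  v = (4 - (2)·0.0000 - (4)·0.0000) / (9) = 0.4444
  w = (5 - (-3)·0.0000 - (1)·0.0000) / (7) = 0.7143
Iteration 2:
  u = (-7 - (2)·0.4444 - (4)·0.7143) / (7) = -1.5351
  v = (4 - (2)·-1.0000 - (4)·0.7143) / (9) = 0.3492
  w = (5 - (-3)·-1.0000 - (1)·0.4444) / (7) = 0.2222
Iteration 3:
  u = (-7 - (2)·0.3492 - (4)·0.2222) / (7) = -1.2267
  v = (4 - (2)·-1.5351 - (4)·0.2222) / (9) = 0.6868
  w = (5 - (-3)·-1.5351 - (1)·0.3492) / (7) = 0.0065
Residual b − A·x = (0.1873, 0.2462, 0.5876); ∞-norm = 0.5876

0.5876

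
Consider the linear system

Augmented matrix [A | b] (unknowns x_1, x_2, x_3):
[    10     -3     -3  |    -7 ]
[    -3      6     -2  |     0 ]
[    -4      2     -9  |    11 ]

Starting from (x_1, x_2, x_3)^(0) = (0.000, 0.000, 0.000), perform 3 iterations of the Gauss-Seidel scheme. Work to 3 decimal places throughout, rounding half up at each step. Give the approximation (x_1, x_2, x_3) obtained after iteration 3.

Iteration 1:
  x_1 = (-7 - (-3)·0.000 - (-3)·0.000) / (10) = -0.700
  x_2 = (0 - (-3)·-0.700 - (-2)·0.000) / (6) = -0.350
  x_3 = (11 - (-4)·-0.700 - (2)·-0.350) / (-9) = -0.989
Iteration 2:
  x_1 = (-7 - (-3)·-0.350 - (-3)·-0.989) / (10) = -1.102
  x_2 = (0 - (-3)·-1.102 - (-2)·-0.989) / (6) = -0.881
  x_3 = (11 - (-4)·-1.102 - (2)·-0.881) / (-9) = -0.928
Iteration 3:
  x_1 = (-7 - (-3)·-0.881 - (-3)·-0.928) / (10) = -1.243
  x_2 = (0 - (-3)·-1.243 - (-2)·-0.928) / (6) = -0.931
  x_3 = (11 - (-4)·-1.243 - (2)·-0.931) / (-9) = -0.877

(-1.243, -0.931, -0.877)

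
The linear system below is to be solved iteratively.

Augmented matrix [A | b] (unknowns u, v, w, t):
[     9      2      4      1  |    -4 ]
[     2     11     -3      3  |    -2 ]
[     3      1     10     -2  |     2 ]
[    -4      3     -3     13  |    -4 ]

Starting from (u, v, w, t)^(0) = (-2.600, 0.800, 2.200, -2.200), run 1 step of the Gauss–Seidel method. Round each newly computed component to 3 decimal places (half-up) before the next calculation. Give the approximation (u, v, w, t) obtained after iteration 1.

Iteration 1:
  u = (-4 - (2)·0.800 - (4)·2.200 - (1)·-2.200) / (9) = -1.356
  v = (-2 - (2)·-1.356 - (-3)·2.200 - (3)·-2.200) / (11) = 1.265
  w = (2 - (3)·-1.356 - (1)·1.265 - (-2)·-2.200) / (10) = 0.040
  t = (-4 - (-4)·-1.356 - (3)·1.265 - (-3)·0.040) / (13) = -1.008

(-1.356, 1.265, 0.040, -1.008)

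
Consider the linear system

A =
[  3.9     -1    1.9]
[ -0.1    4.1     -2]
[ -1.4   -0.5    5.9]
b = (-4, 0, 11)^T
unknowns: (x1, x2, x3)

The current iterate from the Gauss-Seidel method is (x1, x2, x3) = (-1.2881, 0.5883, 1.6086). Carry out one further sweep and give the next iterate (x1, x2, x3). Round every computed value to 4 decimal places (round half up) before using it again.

(-1.6585, 0.7442, 1.5339)

One sweep:
  x1 = (-4 - (-1)·0.5883 - (1.9)·1.6086) / (3.9) = -1.6585
  x2 = (0 - (-0.1)·-1.6585 - (-2)·1.6086) / (4.1) = 0.7442
  x3 = (11 - (-1.4)·-1.6585 - (-0.5)·0.7442) / (5.9) = 1.5339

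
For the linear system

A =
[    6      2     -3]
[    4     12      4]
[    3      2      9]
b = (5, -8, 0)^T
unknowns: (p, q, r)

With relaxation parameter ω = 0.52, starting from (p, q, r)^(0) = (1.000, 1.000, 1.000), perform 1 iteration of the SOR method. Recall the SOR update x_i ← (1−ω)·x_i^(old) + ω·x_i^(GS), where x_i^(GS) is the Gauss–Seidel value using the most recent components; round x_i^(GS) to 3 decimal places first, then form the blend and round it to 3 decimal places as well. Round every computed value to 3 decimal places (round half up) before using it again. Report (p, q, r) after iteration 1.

(1.000, -0.213, 0.331)

Iteration 1:
  p: GS value = (5 - (2)·1.000 - (-3)·1.000) / (6) = 1.000;  p ← (1−ω)·1.000 + ω·1.000 = 1.000
  q: GS value = (-8 - (4)·1.000 - (4)·1.000) / (12) = -1.333;  q ← (1−ω)·1.000 + ω·-1.333 = -0.213
  r: GS value = (0 - (3)·1.000 - (2)·-0.213) / (9) = -0.286;  r ← (1−ω)·1.000 + ω·-0.286 = 0.331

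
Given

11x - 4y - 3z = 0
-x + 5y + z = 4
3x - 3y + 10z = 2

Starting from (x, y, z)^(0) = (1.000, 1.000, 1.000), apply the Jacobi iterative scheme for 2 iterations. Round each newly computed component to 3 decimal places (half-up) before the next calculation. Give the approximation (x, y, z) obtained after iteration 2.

Iteration 1:
  x = (0 - (-4)·1.000 - (-3)·1.000) / (11) = 0.636
  y = (4 - (-1)·1.000 - (1)·1.000) / (5) = 0.800
  z = (2 - (3)·1.000 - (-3)·1.000) / (10) = 0.200
Iteration 2:
  x = (0 - (-4)·0.800 - (-3)·0.200) / (11) = 0.345
  y = (4 - (-1)·0.636 - (1)·0.200) / (5) = 0.887
  z = (2 - (3)·0.636 - (-3)·0.800) / (10) = 0.249

(0.345, 0.887, 0.249)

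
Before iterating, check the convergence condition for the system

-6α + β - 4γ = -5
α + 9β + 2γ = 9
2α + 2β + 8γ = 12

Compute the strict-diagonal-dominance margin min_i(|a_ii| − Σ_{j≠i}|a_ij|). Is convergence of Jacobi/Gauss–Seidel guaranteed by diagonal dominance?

row 1: |-6| − (1+4) = 1
row 2: |9| − (1+2) = 6
row 3: |8| − (2+2) = 4
minimum over rows = 1 → strictly diagonally dominant (convergence guaranteed)

1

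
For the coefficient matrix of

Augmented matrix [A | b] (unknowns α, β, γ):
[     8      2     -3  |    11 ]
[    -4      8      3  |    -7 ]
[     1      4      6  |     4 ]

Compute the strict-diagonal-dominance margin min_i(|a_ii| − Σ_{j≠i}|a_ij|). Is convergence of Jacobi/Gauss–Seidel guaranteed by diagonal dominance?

row 1: |8| − (2+3) = 3
row 2: |8| − (4+3) = 1
row 3: |6| − (1+4) = 1
minimum over rows = 1 → strictly diagonally dominant (convergence guaranteed)

1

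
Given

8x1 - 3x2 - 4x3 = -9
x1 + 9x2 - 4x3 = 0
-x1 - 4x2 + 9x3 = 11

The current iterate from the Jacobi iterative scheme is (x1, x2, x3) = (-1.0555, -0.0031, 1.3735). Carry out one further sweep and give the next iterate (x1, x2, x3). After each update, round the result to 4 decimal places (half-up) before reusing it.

(-0.4394, 0.7277, 1.1036)

One sweep:
  x1 = (-9 - (-3)·-0.0031 - (-4)·1.3735) / (8) = -0.4394
  x2 = (0 - (1)·-1.0555 - (-4)·1.3735) / (9) = 0.7277
  x3 = (11 - (-1)·-1.0555 - (-4)·-0.0031) / (9) = 1.1036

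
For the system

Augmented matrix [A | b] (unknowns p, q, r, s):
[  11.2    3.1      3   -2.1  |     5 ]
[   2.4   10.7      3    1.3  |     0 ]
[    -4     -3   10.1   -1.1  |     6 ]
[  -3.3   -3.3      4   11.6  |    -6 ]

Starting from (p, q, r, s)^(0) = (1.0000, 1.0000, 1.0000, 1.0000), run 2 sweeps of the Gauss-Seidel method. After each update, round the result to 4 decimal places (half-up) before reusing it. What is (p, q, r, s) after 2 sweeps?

Iteration 1:
  p = (5 - (3.1)·1.0000 - (3)·1.0000 - (-2.1)·1.0000) / (11.2) = 0.0893
  q = (0 - (2.4)·0.0893 - (3)·1.0000 - (1.3)·1.0000) / (10.7) = -0.4219
  r = (6 - (-4)·0.0893 - (-3)·-0.4219 - (-1.1)·1.0000) / (10.1) = 0.6130
  s = (-6 - (-3.3)·0.0893 - (-3.3)·-0.4219 - (4)·0.6130) / (11.6) = -0.8232
Iteration 2:
  p = (5 - (3.1)·-0.4219 - (3)·0.6130 - (-2.1)·-0.8232) / (11.2) = 0.2447
  q = (0 - (2.4)·0.2447 - (3)·0.6130 - (1.3)·-0.8232) / (10.7) = -0.1267
  r = (6 - (-4)·0.2447 - (-3)·-0.1267 - (-1.1)·-0.8232) / (10.1) = 0.5637
  s = (-6 - (-3.3)·0.2447 - (-3.3)·-0.1267 - (4)·0.5637) / (11.6) = -0.6781

(0.2447, -0.1267, 0.5637, -0.6781)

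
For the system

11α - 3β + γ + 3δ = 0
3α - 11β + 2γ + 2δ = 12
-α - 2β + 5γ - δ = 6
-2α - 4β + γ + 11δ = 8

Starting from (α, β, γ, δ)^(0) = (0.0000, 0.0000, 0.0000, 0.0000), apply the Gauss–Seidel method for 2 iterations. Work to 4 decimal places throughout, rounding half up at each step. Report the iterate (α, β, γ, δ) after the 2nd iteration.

(-0.4382, -1.0241, 0.7550, 0.2066)

Iteration 1:
  α = (0 - (-3)·0.0000 - (1)·0.0000 - (3)·0.0000) / (11) = 0.0000
  β = (12 - (3)·0.0000 - (2)·0.0000 - (2)·0.0000) / (-11) = -1.0909
  γ = (6 - (-1)·0.0000 - (-2)·-1.0909 - (-1)·0.0000) / (5) = 0.7636
  δ = (8 - (-2)·0.0000 - (-4)·-1.0909 - (1)·0.7636) / (11) = 0.2612
Iteration 2:
  α = (0 - (-3)·-1.0909 - (1)·0.7636 - (3)·0.2612) / (11) = -0.4382
  β = (12 - (3)·-0.4382 - (2)·0.7636 - (2)·0.2612) / (-11) = -1.0241
  γ = (6 - (-1)·-0.4382 - (-2)·-1.0241 - (-1)·0.2612) / (5) = 0.7550
  δ = (8 - (-2)·-0.4382 - (-4)·-1.0241 - (1)·0.7550) / (11) = 0.2066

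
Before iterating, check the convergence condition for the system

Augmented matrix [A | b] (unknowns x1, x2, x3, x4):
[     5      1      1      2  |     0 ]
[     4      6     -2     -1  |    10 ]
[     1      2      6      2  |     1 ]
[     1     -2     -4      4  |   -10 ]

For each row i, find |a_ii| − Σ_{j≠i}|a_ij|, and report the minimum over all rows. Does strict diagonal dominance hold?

-3

row 1: |5| − (1+1+2) = 1
row 2: |6| − (4+2+1) = -1
row 3: |6| − (1+2+2) = 1
row 4: |4| − (1+2+4) = -3
minimum over rows = -3 → not strictly diagonally dominant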